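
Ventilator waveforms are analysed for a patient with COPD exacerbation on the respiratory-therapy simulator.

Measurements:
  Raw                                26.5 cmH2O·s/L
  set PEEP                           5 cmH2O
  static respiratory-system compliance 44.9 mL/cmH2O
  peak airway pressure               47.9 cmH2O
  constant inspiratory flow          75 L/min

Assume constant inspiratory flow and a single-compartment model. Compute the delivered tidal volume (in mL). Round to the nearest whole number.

439

Flow: 75 L/min ÷ 60 = 1.25 L/s.
Equation of motion (constant flow): PIP = Vt/C + R·V̇ + PEEP.
Vt/C = PIP − R·V̇ − PEEP = 47.9 − 33.125 − 5 = 9.775 cmH2O.
Vt = C × 9.775 = 44.9 × 9.775 = 438.9 mL.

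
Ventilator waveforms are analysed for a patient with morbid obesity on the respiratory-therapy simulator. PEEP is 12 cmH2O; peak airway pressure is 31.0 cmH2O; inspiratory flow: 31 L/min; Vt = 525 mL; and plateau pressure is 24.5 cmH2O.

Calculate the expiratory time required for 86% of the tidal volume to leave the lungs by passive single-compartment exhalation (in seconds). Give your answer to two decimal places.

1.04

Flow: 31 L/min ÷ 60 = 0.5167 L/s.
R = (PIP − Pplat)/V̇ = (31.0 − 24.5) / 0.5167 = 6.5/0.5167 = 12.58 cmH2O·s/L.
C = Vt/(Pplat − PEEP) = 525.0 / (24.5 − 12) = 525.0/12.5 = 42.0 mL/cmH2O.
τ = R × C = 12.58 × 0.042 L/cmH2O = 0.5284 s.
t = −τ·ln(1 − 0.86) = −0.5284·ln(0.14) = 1.039 s.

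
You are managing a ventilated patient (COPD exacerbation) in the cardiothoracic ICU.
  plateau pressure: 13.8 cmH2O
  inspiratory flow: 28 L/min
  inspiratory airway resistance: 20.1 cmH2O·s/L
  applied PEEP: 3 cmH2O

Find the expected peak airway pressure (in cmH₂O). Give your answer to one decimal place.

Flow: 28 L/min ÷ 60 = 0.4667 L/s.
PIP = Pplat + Raw × flow = 13.8 + 20.1 × 0.4667 = 13.8 + 9.381 = 23.181 cmH2O.

23.2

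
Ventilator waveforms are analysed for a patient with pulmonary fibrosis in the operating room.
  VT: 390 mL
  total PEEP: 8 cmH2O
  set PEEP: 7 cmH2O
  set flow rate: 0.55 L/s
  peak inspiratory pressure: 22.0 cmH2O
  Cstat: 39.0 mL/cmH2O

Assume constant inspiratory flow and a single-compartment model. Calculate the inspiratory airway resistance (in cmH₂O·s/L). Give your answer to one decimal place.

7.3

Total PEEP = 8 cmH2O (set 7 + intrinsic 1); this is the baseline alveolar pressure.
Equation of motion (constant flow): PIP = Vt/C + R·V̇ + PEEP.
R·V̇ = PIP − Vt/C − PEEP = 22.0 − 390/39.0 − 8 = 22.0 − 10.0 − 8 = 4.0 cmH2O.
R = 4.0 / 0.55 = 7.273 cmH2O·s/L.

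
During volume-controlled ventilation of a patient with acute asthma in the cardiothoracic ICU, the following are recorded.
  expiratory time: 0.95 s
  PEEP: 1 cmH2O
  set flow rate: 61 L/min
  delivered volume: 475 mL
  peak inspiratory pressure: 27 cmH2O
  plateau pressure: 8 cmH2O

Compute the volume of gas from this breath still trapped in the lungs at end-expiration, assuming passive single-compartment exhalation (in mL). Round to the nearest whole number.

Flow: 61 L/min ÷ 60 = 1.0167 L/s.
R = (PIP − Pplat)/V̇ = (27 − 8) / 1.0167 = 19.0/1.0167 = 18.688 cmH2O·s/L.
C = Vt/(Pplat − PEEP) = 475.0 / (8 − 1) = 475.0/7.0 = 67.857 mL/cmH2O.
τ = R × C = 18.688 × 0.06786 L/cmH2O = 1.268 s.
Fraction remaining = e^(−Te/τ) = e^(−0.95/1.268) = 0.4727.
Trapped volume = 475.0 × 0.4727 = 224.53 mL.

225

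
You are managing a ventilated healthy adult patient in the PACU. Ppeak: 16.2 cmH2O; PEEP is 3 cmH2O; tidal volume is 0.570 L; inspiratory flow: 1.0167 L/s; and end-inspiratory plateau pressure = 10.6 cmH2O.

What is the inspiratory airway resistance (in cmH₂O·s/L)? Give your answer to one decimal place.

Raw = (PIP − Pplat) / flow = (16.2 − 10.6) / 1.0167 = 5.6 / 1.0167 = 5.508 cmH2O·s/L.

5.5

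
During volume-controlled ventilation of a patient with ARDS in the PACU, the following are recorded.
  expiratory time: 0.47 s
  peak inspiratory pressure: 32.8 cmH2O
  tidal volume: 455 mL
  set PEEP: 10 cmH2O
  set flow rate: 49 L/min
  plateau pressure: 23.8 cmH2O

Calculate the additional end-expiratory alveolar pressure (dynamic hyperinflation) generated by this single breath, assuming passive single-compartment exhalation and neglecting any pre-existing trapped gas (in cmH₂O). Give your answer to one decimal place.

Flow: 49 L/min ÷ 60 = 0.8167 L/s.
R = (PIP − Pplat)/V̇ = (32.8 − 23.8) / 0.8167 = 9.0/0.8167 = 11.02 cmH2O·s/L.
C = Vt/(Pplat − PEEP) = 455.0 / (23.8 − 10) = 455.0/13.8 = 32.971 mL/cmH2O.
τ = R × C = 11.02 × 0.03297 L/cmH2O = 0.3633 s.
Fraction remaining = e^(−Te/τ) = e^(−0.47/0.3633) = 0.2743; trapped volume = 455.0 × 0.2743 = 124.81 mL.
Additional alveolar pressure from trapping ≈ V_trapped / C = 124.81 / 32.971 = 3.785 cmH2O.

3.8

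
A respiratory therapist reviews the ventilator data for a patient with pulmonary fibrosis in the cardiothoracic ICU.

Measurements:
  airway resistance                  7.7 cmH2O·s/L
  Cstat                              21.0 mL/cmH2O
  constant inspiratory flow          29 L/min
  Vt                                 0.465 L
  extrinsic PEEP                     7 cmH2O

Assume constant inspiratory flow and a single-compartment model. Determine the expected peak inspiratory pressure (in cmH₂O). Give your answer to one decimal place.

32.9

Flow: 29 L/min ÷ 60 = 0.4833 L/s.
Equation of motion (constant flow): PIP = Vt/C + R·V̇ + PEEP.
PIP = 465/21.0 + 7.7×0.4833 + 7 = 22.143 + 3.721 + 7 = 32.864 cmH2O.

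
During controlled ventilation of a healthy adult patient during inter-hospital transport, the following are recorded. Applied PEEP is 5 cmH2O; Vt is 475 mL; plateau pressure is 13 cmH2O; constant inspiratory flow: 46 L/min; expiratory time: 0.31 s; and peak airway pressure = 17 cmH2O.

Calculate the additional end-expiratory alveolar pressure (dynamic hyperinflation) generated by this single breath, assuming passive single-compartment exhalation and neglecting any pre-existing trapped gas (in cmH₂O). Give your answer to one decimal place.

2.9

Flow: 46 L/min ÷ 60 = 0.7667 L/s.
R = (PIP − Pplat)/V̇ = (17 − 13) / 0.7667 = 4.0/0.7667 = 5.217 cmH2O·s/L.
C = Vt/(Pplat − PEEP) = 475.0 / (13 − 5) = 475.0/8.0 = 59.375 mL/cmH2O.
τ = R × C = 5.217 × 0.05938 L/cmH2O = 0.3098 s.
Fraction remaining = e^(−Te/τ) = e^(−0.31/0.3098) = 0.3676; trapped volume = 475.0 × 0.3676 = 174.61 mL.
Additional alveolar pressure from trapping ≈ V_trapped / C = 174.61 / 59.375 = 2.941 cmH2O.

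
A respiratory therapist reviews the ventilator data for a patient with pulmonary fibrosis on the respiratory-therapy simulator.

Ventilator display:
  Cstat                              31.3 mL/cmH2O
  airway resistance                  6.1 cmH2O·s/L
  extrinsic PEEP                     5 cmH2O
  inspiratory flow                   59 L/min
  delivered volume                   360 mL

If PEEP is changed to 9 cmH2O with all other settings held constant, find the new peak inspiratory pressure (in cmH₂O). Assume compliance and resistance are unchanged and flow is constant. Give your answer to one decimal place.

Flow: 59 L/min ÷ 60 = 0.9833 L/s.
PIP = Vt/C + R·V̇ + PEEP (constant-flow equation of motion).
Only the baseline term changes: ΔPIP = ΔPEEP = 9 − 5 = 4.0 cmH2O.
Original PIP = 360/31.3 + 6.1×0.9833 + 5 = 22.5 cmH2O; new PIP = 22.5 + (4.0) = 26.5 cmH2O.

26.5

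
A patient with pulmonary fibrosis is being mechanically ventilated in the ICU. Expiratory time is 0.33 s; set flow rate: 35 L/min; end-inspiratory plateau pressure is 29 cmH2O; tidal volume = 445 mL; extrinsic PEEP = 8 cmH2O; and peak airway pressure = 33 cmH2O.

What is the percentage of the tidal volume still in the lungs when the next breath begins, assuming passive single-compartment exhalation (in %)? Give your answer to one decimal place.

Flow: 35 L/min ÷ 60 = 0.5833 L/s.
R = (PIP − Pplat)/V̇ = (33 − 29) / 0.5833 = 4.0/0.5833 = 6.858 cmH2O·s/L.
C = Vt/(Pplat − PEEP) = 445.0 / (29 − 8) = 445.0/21.0 = 21.19 mL/cmH2O.
τ = R × C = 6.858 × 0.02119 L/cmH2O = 0.1453 s.
Fraction remaining at end-expiration = e^(−Te/τ) = e^(−0.33/0.1453) = 0.1032 → 10.32%.

10.3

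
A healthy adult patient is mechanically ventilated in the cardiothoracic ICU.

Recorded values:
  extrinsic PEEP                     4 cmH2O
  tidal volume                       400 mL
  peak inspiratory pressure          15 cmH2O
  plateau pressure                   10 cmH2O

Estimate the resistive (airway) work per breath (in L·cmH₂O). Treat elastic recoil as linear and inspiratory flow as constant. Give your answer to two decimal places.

2.00

With constant inspiratory flow the resistive pressure is constant at PIP − Pplat = 15 − 10 = 5.0 cmH2O, so resistive work = 5.0 × 0.400 = 2.0 L·cmH2O.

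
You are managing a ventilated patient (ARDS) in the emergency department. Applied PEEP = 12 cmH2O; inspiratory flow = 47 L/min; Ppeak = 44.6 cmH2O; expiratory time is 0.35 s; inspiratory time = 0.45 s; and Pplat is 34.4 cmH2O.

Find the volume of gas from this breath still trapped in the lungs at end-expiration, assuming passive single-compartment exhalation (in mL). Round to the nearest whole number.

Flow: 47 L/min ÷ 60 = 0.7833 L/s.
Vt = flow × Ti = 0.7833 L/s × 0.45 s × 1000 mL/L = 352.49 mL.
R = (PIP − Pplat)/V̇ = (44.6 − 34.4) / 0.7833 = 10.2/0.7833 = 13.022 cmH2O·s/L.
C = Vt/(Pplat − PEEP) = 352.49 / (34.4 − 12) = 352.49/22.4 = 15.736 mL/cmH2O.
τ = R × C = 13.022 × 0.01574 L/cmH2O = 0.205 s.
Fraction remaining = e^(−Te/τ) = e^(−0.35/0.205) = 0.1814.
Trapped volume = 352.49 × 0.1814 = 63.942 mL.

64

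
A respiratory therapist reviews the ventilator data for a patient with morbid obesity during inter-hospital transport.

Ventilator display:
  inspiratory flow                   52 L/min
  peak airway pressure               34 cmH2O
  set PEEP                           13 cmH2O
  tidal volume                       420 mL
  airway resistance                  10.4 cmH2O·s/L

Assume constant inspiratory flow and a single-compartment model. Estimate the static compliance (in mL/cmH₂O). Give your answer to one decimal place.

Flow: 52 L/min ÷ 60 = 0.8667 L/s.
Equation of motion (constant flow): PIP = Vt/C + R·V̇ + PEEP.
Vt/C = PIP − R·V̇ − PEEP = 34 − 10.4×0.8667 − 13 = 34 − 9.014 − 13 = 11.986 cmH2O.
C = Vt / 11.986 = 420 / 11.986 = 35.041 mL/cmH2O.

35.0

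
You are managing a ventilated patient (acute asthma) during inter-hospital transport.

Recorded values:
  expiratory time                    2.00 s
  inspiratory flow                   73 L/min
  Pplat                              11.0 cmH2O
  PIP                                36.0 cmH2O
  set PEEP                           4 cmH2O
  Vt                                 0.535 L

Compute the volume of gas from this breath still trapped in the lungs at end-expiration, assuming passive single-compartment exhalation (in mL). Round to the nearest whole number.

150

Flow: 73 L/min ÷ 60 = 1.2167 L/s.
R = (PIP − Pplat)/V̇ = (36.0 − 11.0) / 1.2167 = 25.0/1.2167 = 20.547 cmH2O·s/L.
C = Vt/(Pplat − PEEP) = 535.0 / (11.0 − 4) = 535.0/7.0 = 76.429 mL/cmH2O.
τ = R × C = 20.547 × 0.07643 L/cmH2O = 1.57 s.
Fraction remaining = e^(−Te/τ) = e^(−2.00/1.57) = 0.2797.
Trapped volume = 535.0 × 0.2797 = 149.64 mL.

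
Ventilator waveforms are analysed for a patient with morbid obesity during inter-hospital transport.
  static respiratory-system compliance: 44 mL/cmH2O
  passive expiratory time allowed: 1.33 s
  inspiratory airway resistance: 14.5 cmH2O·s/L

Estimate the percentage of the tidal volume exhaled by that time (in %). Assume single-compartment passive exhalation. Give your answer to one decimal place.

87.6

τ = R × C = 14.5 × 44 mL/cmH2O = 14.5 × 0.044 L/cmH2O = 0.638 s.
Passive exhalation: V(t)/V₀ = e^(−t/τ) = e^(−1.33/0.638) = 0.1244.
Fraction exhaled = 1 − 0.1244 = 0.8756 → 87.56%.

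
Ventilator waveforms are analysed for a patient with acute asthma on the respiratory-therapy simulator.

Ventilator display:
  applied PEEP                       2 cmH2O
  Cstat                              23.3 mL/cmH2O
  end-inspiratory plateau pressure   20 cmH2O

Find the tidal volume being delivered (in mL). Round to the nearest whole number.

419

Vt = Cstat × (Pplat − PEEP) = 23.3 × (20 − 2) = 23.3 × 18.0 = 419.4 mL.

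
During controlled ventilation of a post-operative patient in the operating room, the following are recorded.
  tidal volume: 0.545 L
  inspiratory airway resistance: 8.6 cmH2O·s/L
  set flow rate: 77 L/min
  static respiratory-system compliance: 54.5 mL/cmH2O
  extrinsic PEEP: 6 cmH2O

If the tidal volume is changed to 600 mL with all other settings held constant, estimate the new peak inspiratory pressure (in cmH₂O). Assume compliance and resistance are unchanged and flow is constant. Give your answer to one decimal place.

Flow: 77 L/min ÷ 60 = 1.2833 L/s.
PIP = Vt/C + R·V̇ + PEEP (constant-flow equation of motion).
Only the elastic term changes: ΔPIP = ΔVt / C = (600 − 545) / 54.5 = 1.009 cmH2O.
Original PIP = 545/54.5 + 8.6×1.2833 + 6 = 27.036 cmH2O; new PIP = 27.036 + (1.009) = 28.045 cmH2O.

28.0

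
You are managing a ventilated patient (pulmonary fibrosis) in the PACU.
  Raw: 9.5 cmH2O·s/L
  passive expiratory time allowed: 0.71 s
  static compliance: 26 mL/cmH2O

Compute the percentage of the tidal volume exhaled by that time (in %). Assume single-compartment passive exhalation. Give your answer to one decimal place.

94.4

τ = R × C = 9.5 × 26 mL/cmH2O = 9.5 × 0.026 L/cmH2O = 0.247 s.
Passive exhalation: V(t)/V₀ = e^(−t/τ) = e^(−0.71/0.247) = 0.05644.
Fraction exhaled = 1 − 0.05644 = 0.9436 → 94.36%.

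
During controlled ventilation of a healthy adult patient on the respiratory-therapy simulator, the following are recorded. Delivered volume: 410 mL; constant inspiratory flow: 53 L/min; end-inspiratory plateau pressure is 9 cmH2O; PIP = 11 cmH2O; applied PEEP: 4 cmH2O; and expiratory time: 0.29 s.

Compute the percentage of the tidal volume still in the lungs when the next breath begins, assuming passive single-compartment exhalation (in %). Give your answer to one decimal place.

21.0

Flow: 53 L/min ÷ 60 = 0.8833 L/s.
R = (PIP − Pplat)/V̇ = (11 − 9) / 0.8833 = 2.0/0.8833 = 2.264 cmH2O·s/L.
C = Vt/(Pplat − PEEP) = 410.0 / (9 − 4) = 410.0/5.0 = 82.0 mL/cmH2O.
τ = R × C = 2.264 × 0.082 L/cmH2O = 0.1856 s.
Fraction remaining at end-expiration = e^(−Te/τ) = e^(−0.29/0.1856) = 0.2096 → 20.96%.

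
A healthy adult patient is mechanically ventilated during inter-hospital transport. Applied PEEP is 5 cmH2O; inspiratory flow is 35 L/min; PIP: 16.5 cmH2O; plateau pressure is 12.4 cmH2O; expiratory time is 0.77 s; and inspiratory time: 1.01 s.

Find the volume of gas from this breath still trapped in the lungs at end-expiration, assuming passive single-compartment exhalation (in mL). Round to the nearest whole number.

149

Flow: 35 L/min ÷ 60 = 0.5833 L/s.
Vt = flow × Ti = 0.5833 L/s × 1.01 s × 1000 mL/L = 589.13 mL.
R = (PIP − Pplat)/V̇ = (16.5 − 12.4) / 0.5833 = 4.1/0.5833 = 7.029 cmH2O·s/L.
C = Vt/(Pplat − PEEP) = 589.13 / (12.4 − 5) = 589.13/7.4 = 79.612 mL/cmH2O.
τ = R × C = 7.029 × 0.07961 L/cmH2O = 0.5596 s.
Fraction remaining = e^(−Te/τ) = e^(−0.77/0.5596) = 0.2526.
Trapped volume = 589.13 × 0.2526 = 148.81 mL.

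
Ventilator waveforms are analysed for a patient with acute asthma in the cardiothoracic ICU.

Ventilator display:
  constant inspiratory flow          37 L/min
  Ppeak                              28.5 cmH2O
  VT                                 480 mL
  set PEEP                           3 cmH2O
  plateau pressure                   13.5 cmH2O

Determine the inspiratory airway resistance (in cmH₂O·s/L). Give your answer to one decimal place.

Flow: 37 L/min ÷ 60 = 0.6167 L/s.
Raw = (PIP − Pplat) / flow = (28.5 − 13.5) / 0.6167 = 15.0 / 0.6167 = 24.323 cmH2O·s/L.

24.3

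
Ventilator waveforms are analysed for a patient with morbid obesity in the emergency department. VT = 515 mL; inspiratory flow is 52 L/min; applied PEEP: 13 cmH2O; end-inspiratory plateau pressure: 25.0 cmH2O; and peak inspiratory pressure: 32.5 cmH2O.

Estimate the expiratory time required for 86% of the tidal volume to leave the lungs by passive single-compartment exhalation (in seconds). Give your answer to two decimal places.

Flow: 52 L/min ÷ 60 = 0.8667 L/s.
R = (PIP − Pplat)/V̇ = (32.5 − 25.0) / 0.8667 = 7.5/0.8667 = 8.654 cmH2O·s/L.
C = Vt/(Pplat − PEEP) = 515.0 / (25.0 − 13) = 515.0/12.0 = 42.917 mL/cmH2O.
τ = R × C = 8.654 × 0.04292 L/cmH2O = 0.3714 s.
t = −τ·ln(1 − 0.86) = −0.3714·ln(0.14) = 0.7302 s.

0.73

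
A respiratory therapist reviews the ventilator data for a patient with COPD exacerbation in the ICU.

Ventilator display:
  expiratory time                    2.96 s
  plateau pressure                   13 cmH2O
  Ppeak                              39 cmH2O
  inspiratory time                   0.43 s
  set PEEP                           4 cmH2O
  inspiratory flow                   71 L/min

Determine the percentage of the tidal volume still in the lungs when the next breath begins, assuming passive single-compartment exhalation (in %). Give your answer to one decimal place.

Flow: 71 L/min ÷ 60 = 1.1833 L/s.
Vt = flow × Ti = 1.1833 L/s × 0.43 s × 1000 mL/L = 508.82 mL.
R = (PIP − Pplat)/V̇ = (39 − 13) / 1.1833 = 26.0/1.1833 = 21.972 cmH2O·s/L.
C = Vt/(Pplat − PEEP) = 508.82 / (13 − 4) = 508.82/9.0 = 56.536 mL/cmH2O.
τ = R × C = 21.972 × 0.05654 L/cmH2O = 1.242 s.
Fraction remaining at end-expiration = e^(−Te/τ) = e^(−2.96/1.242) = 0.09225 → 9.225%.

9.2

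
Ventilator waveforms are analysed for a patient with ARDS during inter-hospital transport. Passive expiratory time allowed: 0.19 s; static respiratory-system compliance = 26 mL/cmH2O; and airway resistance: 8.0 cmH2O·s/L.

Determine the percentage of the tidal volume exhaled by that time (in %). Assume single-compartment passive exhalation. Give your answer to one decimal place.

τ = R × C = 8.0 × 26 mL/cmH2O = 8.0 × 0.026 L/cmH2O = 0.208 s.
Passive exhalation: V(t)/V₀ = e^(−t/τ) = e^(−0.19/0.208) = 0.4011.
Fraction exhaled = 1 − 0.4011 = 0.5989 → 59.89%.

59.9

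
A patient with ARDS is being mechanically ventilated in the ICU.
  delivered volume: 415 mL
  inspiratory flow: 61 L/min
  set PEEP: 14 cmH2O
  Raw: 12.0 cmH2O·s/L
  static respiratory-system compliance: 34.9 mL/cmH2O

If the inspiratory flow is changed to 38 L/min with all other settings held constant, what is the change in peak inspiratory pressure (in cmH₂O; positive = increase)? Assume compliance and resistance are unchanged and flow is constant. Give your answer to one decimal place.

Flow: 61 L/min ÷ 60 = 1.0167 L/s.
New flow: 38 L/min ÷ 60 = 0.6333 L/s.
PIP = Vt/C + R·V̇ + PEEP (constant-flow equation of motion).
Only the resistive term changes: ΔPIP = R × ΔV̇ = 12.0 × (0.6333 − 1.0167) = 12.0 × -0.3834 = -4.601 cmH2O.

-4.6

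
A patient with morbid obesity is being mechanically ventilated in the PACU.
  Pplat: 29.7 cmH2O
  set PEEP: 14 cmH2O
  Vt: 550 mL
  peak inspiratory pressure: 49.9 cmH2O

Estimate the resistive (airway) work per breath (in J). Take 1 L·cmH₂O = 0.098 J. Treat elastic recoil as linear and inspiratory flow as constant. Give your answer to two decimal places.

With constant inspiratory flow the resistive pressure is constant at PIP − Pplat = 49.9 − 29.7 = 20.2 cmH2O, so resistive work = 20.2 × 0.550 = 11.11 L·cmH2O.
× 0.098 J/(L·cmH2O) → 1.089 J.

1.09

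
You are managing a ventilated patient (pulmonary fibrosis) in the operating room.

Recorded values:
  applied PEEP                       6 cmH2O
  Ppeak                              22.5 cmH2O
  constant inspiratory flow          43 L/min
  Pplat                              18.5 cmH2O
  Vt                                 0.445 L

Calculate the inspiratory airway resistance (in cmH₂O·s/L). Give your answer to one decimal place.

Flow: 43 L/min ÷ 60 = 0.7167 L/s.
Raw = (PIP − Pplat) / flow = (22.5 − 18.5) / 0.7167 = 4.0 / 0.7167 = 5.581 cmH2O·s/L.

5.6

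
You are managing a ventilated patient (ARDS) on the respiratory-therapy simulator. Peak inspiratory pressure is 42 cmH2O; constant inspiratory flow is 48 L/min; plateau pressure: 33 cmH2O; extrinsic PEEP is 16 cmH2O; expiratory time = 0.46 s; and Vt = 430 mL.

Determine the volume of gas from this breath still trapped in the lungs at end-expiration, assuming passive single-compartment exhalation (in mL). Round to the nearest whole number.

Flow: 48 L/min ÷ 60 = 0.8 L/s.
R = (PIP − Pplat)/V̇ = (42 − 33) / 0.8 = 9.0/0.8 = 11.25 cmH2O·s/L.
C = Vt/(Pplat − PEEP) = 430.0 / (33 − 16) = 430.0/17.0 = 25.294 mL/cmH2O.
τ = R × C = 11.25 × 0.02529 L/cmH2O = 0.2845 s.
Fraction remaining = e^(−Te/τ) = e^(−0.46/0.2845) = 0.1985.
Trapped volume = 430.0 × 0.1985 = 85.355 mL.

85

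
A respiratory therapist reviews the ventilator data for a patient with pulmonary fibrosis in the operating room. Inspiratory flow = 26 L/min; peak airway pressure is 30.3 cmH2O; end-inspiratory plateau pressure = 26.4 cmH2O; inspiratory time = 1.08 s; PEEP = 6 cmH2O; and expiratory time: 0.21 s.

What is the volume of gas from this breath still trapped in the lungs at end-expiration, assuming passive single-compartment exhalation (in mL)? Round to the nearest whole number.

169

Flow: 26 L/min ÷ 60 = 0.4333 L/s.
Vt = flow × Ti = 0.4333 L/s × 1.08 s × 1000 mL/L = 467.96 mL.
R = (PIP − Pplat)/V̇ = (30.3 − 26.4) / 0.4333 = 3.9/0.4333 = 9.001 cmH2O·s/L.
C = Vt/(Pplat − PEEP) = 467.96 / (26.4 − 6) = 467.96/20.4 = 22.939 mL/cmH2O.
τ = R × C = 9.001 × 0.02294 L/cmH2O = 0.2065 s.
Fraction remaining = e^(−Te/τ) = e^(−0.21/0.2065) = 0.3617.
Trapped volume = 467.96 × 0.3617 = 169.26 mL.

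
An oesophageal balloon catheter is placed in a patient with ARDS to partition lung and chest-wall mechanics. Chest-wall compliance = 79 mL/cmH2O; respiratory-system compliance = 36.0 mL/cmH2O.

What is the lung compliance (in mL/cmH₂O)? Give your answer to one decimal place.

1/CL = 1/Crs − 1/Ccw.
1/CL = 1/36.0 − 1/79 = 0.01512.
CL = 66.138 mL/cmH2O.

66.1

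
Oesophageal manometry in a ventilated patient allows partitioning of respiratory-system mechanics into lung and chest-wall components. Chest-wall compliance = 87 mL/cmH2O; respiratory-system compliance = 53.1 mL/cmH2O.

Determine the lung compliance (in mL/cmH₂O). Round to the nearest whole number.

136

1/CL = 1/Crs − 1/Ccw.
1/CL = 1/53.1 − 1/87 = 0.007338.
CL = 136.28 mL/cmH2O.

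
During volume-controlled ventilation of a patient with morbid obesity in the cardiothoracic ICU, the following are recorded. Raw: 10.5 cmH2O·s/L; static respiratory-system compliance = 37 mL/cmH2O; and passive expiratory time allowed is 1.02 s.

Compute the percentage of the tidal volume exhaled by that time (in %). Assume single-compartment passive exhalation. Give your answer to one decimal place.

τ = R × C = 10.5 × 37 mL/cmH2O = 10.5 × 0.037 L/cmH2O = 0.3885 s.
Passive exhalation: V(t)/V₀ = e^(−t/τ) = e^(−1.02/0.3885) = 0.0724.
Fraction exhaled = 1 − 0.0724 = 0.9276 → 92.76%.

92.8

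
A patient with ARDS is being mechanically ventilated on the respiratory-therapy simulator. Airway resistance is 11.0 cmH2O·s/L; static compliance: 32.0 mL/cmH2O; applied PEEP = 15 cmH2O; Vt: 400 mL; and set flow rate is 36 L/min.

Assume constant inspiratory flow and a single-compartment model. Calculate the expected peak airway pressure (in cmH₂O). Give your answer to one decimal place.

Flow: 36 L/min ÷ 60 = 0.6 L/s.
Equation of motion (constant flow): PIP = Vt/C + R·V̇ + PEEP.
PIP = 400/32.0 + 11.0×0.6 + 15 = 12.5 + 6.6 + 15 = 34.1 cmH2O.

34.1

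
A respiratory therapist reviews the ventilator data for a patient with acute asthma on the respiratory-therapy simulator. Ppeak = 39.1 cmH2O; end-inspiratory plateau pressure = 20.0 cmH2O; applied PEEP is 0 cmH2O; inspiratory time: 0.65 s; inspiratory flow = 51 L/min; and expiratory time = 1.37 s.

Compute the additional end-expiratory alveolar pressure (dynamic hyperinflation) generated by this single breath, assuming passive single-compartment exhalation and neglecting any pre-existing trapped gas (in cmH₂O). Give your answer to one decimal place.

2.2

Flow: 51 L/min ÷ 60 = 0.85 L/s.
Vt = flow × Ti = 0.85 L/s × 0.65 s × 1000 mL/L = 552.5 mL.
R = (PIP − Pplat)/V̇ = (39.1 − 20.0) / 0.85 = 19.1/0.85 = 22.471 cmH2O·s/L.
C = Vt/(Pplat − PEEP) = 552.5 / (20.0 − 0) = 552.5/20.0 = 27.625 mL/cmH2O.
τ = R × C = 22.471 × 0.02763 L/cmH2O = 0.6209 s.
Fraction remaining = e^(−Te/τ) = e^(−1.37/0.6209) = 0.1101; trapped volume = 552.5 × 0.1101 = 60.83 mL.
Additional alveolar pressure from trapping ≈ V_trapped / C = 60.83 / 27.625 = 2.202 cmH2O.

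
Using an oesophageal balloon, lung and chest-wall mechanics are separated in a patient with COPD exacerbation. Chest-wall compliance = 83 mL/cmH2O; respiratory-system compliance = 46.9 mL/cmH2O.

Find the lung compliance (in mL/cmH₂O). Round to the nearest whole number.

108

1/CL = 1/Crs − 1/Ccw.
1/CL = 1/46.9 − 1/83 = 0.009274.
CL = 107.83 mL/cmH2O.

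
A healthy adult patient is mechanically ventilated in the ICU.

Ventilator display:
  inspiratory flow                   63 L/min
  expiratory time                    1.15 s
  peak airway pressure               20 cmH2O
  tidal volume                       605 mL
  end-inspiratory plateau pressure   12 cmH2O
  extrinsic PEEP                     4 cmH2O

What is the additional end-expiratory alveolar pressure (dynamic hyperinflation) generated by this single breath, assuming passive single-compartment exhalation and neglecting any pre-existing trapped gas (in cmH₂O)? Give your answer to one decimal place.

Flow: 63 L/min ÷ 60 = 1.05 L/s.
R = (PIP − Pplat)/V̇ = (20 − 12) / 1.05 = 8.0/1.05 = 7.619 cmH2O·s/L.
C = Vt/(Pplat − PEEP) = 605.0 / (12 − 4) = 605.0/8.0 = 75.625 mL/cmH2O.
τ = R × C = 7.619 × 0.07563 L/cmH2O = 0.5762 s.
Fraction remaining = e^(−Te/τ) = e^(−1.15/0.5762) = 0.1359; trapped volume = 605.0 × 0.1359 = 82.22 mL.
Additional alveolar pressure from trapping ≈ V_trapped / C = 82.22 / 75.625 = 1.087 cmH2O.

1.1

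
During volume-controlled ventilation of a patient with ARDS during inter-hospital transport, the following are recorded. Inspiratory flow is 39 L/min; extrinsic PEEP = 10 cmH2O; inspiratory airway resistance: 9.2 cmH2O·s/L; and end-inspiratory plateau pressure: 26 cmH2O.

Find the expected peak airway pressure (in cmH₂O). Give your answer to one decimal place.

32.0

Flow: 39 L/min ÷ 60 = 0.65 L/s.
PIP = Pplat + Raw × flow = 26 + 9.2 × 0.65 = 26 + 5.98 = 31.98 cmH2O.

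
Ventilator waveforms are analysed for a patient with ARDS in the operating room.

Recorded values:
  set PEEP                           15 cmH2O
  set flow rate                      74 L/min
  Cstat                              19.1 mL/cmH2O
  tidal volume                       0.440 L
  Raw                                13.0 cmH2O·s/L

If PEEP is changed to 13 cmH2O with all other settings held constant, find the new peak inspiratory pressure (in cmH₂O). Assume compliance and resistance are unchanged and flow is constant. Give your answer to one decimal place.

52.1

Flow: 74 L/min ÷ 60 = 1.2333 L/s.
PIP = Vt/C + R·V̇ + PEEP (constant-flow equation of motion).
Only the baseline term changes: ΔPIP = ΔPEEP = 13 − 15 = -2.0 cmH2O.
Original PIP = 440/19.1 + 13.0×1.2333 + 15 = 54.07 cmH2O; new PIP = 54.07 + (-2.0) = 52.07 cmH2O.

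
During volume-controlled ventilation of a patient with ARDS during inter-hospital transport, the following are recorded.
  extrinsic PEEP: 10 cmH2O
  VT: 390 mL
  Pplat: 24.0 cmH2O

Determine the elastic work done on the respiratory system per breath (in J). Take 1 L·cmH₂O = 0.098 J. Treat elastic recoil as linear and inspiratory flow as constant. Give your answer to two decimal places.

0.27

Elastic work ≈ ½ × (Pplat − PEEP) × Vt = 0.5 × (24.0 − 10) × 0.390 L = 0.5 × 14.0 × 0.390 = 2.73 L·cmH2O.
× 0.098 J/(L·cmH2O) → 0.2675 J.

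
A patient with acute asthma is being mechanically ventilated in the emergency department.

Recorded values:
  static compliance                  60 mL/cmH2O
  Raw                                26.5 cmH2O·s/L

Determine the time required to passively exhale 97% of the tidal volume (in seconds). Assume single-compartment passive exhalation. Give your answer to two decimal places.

5.58

τ = R × C = 26.5 × 60 mL/cmH2O = 26.5 × 0.060 L/cmH2O = 1.59 s.
Exhaled fraction f = 1 − e^(−t/τ) → t = −τ·ln(1 − f) = −1.59·ln(0.03) = 5.575 s.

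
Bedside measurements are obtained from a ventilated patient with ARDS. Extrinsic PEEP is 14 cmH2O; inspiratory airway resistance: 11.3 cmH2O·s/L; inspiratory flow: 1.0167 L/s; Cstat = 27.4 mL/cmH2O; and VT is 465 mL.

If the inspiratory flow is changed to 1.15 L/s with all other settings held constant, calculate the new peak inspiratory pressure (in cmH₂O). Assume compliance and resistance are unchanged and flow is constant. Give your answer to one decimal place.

PIP = Vt/C + R·V̇ + PEEP (constant-flow equation of motion).
Only the resistive term changes: ΔPIP = R × ΔV̇ = 11.3 × (1.15 − 1.0167) = 11.3 × 0.1333 = 1.506 cmH2O.
Original PIP = 465/27.4 + 11.3×1.0167 + 14 = 42.46 cmH2O; new PIP = 42.46 + (1.506) = 43.966 cmH2O.

44.0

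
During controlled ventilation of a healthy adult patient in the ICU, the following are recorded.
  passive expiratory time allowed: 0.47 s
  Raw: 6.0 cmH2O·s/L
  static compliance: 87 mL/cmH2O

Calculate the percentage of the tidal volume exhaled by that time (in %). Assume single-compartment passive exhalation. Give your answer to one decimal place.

τ = R × C = 6.0 × 87 mL/cmH2O = 6.0 × 0.087 L/cmH2O = 0.522 s.
Passive exhalation: V(t)/V₀ = e^(−t/τ) = e^(−0.47/0.522) = 0.4064.
Fraction exhaled = 1 − 0.4064 = 0.5936 → 59.36%.

59.4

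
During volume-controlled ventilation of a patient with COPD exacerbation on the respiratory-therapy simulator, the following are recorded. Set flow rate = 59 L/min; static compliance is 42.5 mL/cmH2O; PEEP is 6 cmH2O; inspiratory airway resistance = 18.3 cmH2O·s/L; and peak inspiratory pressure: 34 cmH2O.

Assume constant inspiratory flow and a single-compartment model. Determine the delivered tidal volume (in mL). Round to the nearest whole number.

Flow: 59 L/min ÷ 60 = 0.9833 L/s.
Equation of motion (constant flow): PIP = Vt/C + R·V̇ + PEEP.
Vt/C = PIP − R·V̇ − PEEP = 34 − 17.994 − 6 = 10.006 cmH2O.
Vt = C × 10.006 = 42.5 × 10.006 = 425.26 mL.

425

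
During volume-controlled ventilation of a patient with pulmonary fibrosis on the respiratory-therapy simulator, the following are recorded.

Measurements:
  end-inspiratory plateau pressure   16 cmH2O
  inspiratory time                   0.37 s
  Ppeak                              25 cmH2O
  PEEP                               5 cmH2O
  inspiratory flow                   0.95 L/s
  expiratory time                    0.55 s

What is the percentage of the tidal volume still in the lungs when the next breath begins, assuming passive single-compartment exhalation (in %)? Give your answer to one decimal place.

Vt = flow × Ti = 0.95 L/s × 0.37 s × 1000 mL/L = 351.5 mL.
R = (PIP − Pplat)/V̇ = (25 − 16) / 0.95 = 9.0/0.95 = 9.474 cmH2O·s/L.
C = Vt/(Pplat − PEEP) = 351.5 / (16 − 5) = 351.5/11.0 = 31.955 mL/cmH2O.
τ = R × C = 9.474 × 0.03196 L/cmH2O = 0.3028 s.
Fraction remaining at end-expiration = e^(−Te/τ) = e^(−0.55/0.3028) = 0.1626 → 16.26%.

16.3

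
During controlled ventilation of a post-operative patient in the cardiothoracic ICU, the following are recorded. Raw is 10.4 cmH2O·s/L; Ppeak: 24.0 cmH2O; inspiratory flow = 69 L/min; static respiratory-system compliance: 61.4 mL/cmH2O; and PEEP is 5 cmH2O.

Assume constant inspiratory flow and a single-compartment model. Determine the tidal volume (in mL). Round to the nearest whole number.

432

Flow: 69 L/min ÷ 60 = 1.15 L/s.
Equation of motion (constant flow): PIP = Vt/C + R·V̇ + PEEP.
Vt/C = PIP − R·V̇ − PEEP = 24.0 − 11.96 − 5 = 7.04 cmH2O.
Vt = C × 7.04 = 61.4 × 7.04 = 432.26 mL.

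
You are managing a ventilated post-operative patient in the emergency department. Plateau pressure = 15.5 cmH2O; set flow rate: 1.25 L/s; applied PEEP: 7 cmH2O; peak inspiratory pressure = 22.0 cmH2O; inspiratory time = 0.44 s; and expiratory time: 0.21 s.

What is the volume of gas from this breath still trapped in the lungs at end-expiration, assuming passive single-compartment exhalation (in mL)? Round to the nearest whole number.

295

Vt = flow × Ti = 1.25 L/s × 0.44 s × 1000 mL/L = 550.0 mL.
R = (PIP − Pplat)/V̇ = (22.0 − 15.5) / 1.25 = 6.5/1.25 = 5.2 cmH2O·s/L.
C = Vt/(Pplat − PEEP) = 550.0 / (15.5 − 7) = 550.0/8.5 = 64.706 mL/cmH2O.
τ = R × C = 5.2 × 0.06471 L/cmH2O = 0.3365 s.
Fraction remaining = e^(−Te/τ) = e^(−0.21/0.3365) = 0.5358.
Trapped volume = 550.0 × 0.5358 = 294.69 mL.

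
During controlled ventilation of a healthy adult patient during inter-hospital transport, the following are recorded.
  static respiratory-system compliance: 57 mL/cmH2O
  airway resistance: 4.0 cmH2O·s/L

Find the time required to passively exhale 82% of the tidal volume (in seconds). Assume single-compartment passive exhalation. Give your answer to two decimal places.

0.39

τ = R × C = 4.0 × 57 mL/cmH2O = 4.0 × 0.057 L/cmH2O = 0.228 s.
Exhaled fraction f = 1 − e^(−t/τ) → t = −τ·ln(1 − f) = −0.228·ln(0.18) = 0.391 s.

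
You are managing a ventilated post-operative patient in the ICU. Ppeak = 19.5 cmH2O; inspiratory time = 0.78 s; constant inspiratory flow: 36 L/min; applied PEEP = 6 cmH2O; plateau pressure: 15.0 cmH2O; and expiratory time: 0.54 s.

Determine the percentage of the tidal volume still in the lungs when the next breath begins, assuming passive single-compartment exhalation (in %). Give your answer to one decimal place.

25.0

Flow: 36 L/min ÷ 60 = 0.6 L/s.
Vt = flow × Ti = 0.6 L/s × 0.78 s × 1000 mL/L = 468.0 mL.
R = (PIP − Pplat)/V̇ = (19.5 − 15.0) / 0.6 = 4.5/0.6 = 7.5 cmH2O·s/L.
C = Vt/(Pplat − PEEP) = 468.0 / (15.0 − 6) = 468.0/9.0 = 52.0 mL/cmH2O.
τ = R × C = 7.5 × 0.052 L/cmH2O = 0.39 s.
Fraction remaining at end-expiration = e^(−Te/τ) = e^(−0.54/0.39) = 0.2504 → 25.04%.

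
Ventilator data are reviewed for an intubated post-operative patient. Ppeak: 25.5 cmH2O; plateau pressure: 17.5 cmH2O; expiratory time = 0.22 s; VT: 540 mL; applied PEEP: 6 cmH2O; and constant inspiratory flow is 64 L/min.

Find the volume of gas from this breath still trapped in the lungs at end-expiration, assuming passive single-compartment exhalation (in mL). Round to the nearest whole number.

Flow: 64 L/min ÷ 60 = 1.0667 L/s.
R = (PIP − Pplat)/V̇ = (25.5 − 17.5) / 1.0667 = 8.0/1.0667 = 7.5 cmH2O·s/L.
C = Vt/(Pplat − PEEP) = 540.0 / (17.5 − 6) = 540.0/11.5 = 46.957 mL/cmH2O.
τ = R × C = 7.5 × 0.04696 L/cmH2O = 0.3522 s.
Fraction remaining = e^(−Te/τ) = e^(−0.22/0.3522) = 0.5355.
Trapped volume = 540.0 × 0.5355 = 289.17 mL.

289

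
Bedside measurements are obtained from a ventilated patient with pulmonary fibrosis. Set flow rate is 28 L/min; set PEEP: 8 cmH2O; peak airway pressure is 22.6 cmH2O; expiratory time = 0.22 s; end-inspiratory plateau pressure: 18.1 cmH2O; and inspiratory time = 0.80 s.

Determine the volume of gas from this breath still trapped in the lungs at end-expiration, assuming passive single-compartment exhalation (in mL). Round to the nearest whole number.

Flow: 28 L/min ÷ 60 = 0.4667 L/s.
Vt = flow × Ti = 0.4667 L/s × 0.80 s × 1000 mL/L = 373.36 mL.
R = (PIP − Pplat)/V̇ = (22.6 − 18.1) / 0.4667 = 4.5/0.4667 = 9.642 cmH2O·s/L.
C = Vt/(Pplat − PEEP) = 373.36 / (18.1 − 8) = 373.36/10.1 = 36.966 mL/cmH2O.
τ = R × C = 9.642 × 0.03697 L/cmH2O = 0.3565 s.
Fraction remaining = e^(−Te/τ) = e^(−0.22/0.3565) = 0.5395.
Trapped volume = 373.36 × 0.5395 = 201.43 mL.

201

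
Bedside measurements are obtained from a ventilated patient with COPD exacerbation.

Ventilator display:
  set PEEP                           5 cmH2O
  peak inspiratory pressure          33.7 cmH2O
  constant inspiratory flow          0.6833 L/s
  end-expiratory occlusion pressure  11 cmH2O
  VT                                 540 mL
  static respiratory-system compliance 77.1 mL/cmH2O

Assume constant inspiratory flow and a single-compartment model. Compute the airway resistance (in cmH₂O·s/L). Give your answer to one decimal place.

23.0

Total PEEP = 11 cmH2O (set 5 + intrinsic 6); this is the baseline alveolar pressure.
Equation of motion (constant flow): PIP = Vt/C + R·V̇ + PEEP.
R·V̇ = PIP − Vt/C − PEEP = 33.7 − 540/77.1 − 11 = 33.7 − 7.004 − 11 = 15.696 cmH2O.
R = 15.696 / 0.6833 = 22.971 cmH2O·s/L.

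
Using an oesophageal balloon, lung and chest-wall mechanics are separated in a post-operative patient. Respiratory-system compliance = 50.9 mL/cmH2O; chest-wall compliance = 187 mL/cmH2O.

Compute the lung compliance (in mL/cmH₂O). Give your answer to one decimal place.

69.9

1/CL = 1/Crs − 1/Ccw.
1/CL = 1/50.9 − 1/187 = 0.0143.
CL = 69.93 mL/cmH2O.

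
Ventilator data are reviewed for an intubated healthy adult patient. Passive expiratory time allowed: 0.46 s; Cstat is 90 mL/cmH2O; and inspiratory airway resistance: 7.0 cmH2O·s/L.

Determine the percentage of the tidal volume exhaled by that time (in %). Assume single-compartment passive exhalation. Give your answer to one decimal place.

51.8

τ = R × C = 7.0 × 90 mL/cmH2O = 7.0 × 0.090 L/cmH2O = 0.63 s.
Passive exhalation: V(t)/V₀ = e^(−t/τ) = e^(−0.46/0.63) = 0.4818.
Fraction exhaled = 1 − 0.4818 = 0.5182 → 51.82%.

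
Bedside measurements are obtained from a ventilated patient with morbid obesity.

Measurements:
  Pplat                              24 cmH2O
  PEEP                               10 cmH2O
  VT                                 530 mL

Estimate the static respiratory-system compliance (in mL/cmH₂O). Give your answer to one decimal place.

Cstat = Vt / (Pplat − PEEP) = 530 / (24 − 10) = 530 / 14.0 = 37.857 mL/cmH2O.

37.9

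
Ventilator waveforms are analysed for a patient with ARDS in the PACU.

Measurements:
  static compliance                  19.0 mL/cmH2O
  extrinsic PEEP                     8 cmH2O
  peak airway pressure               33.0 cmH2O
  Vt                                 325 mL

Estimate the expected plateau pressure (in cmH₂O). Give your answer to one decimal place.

25.1

Pplat = PEEP + Vt / Cstat = 8 + 325 / 19.0 = 8 + 17.105 = 25.105 cmH2O.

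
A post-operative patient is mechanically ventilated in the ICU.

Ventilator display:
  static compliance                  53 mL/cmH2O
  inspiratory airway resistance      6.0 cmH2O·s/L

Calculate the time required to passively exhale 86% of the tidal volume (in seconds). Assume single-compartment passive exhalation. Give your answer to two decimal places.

0.63

τ = R × C = 6.0 × 53 mL/cmH2O = 6.0 × 0.053 L/cmH2O = 0.318 s.
Exhaled fraction f = 1 − e^(−t/τ) → t = −τ·ln(1 − f) = −0.318·ln(0.14) = 0.6252 s.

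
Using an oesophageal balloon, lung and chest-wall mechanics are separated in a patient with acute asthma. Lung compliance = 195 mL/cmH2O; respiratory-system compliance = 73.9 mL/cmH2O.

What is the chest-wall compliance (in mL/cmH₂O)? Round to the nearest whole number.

1/Ccw = 1/Crs − 1/CL.
1/Ccw = 1/73.9 − 1/195 = 0.008404.
Ccw = 118.99 mL/cmH2O.

119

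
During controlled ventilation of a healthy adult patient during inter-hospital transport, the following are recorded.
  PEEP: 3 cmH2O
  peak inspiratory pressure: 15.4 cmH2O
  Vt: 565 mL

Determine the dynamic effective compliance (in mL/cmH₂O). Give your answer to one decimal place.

Dynamic compliance = Vt / (PIP − PEEP) = 565 / (15.4 − 3) = 565 / 12.4 = 45.565 mL/cmH2O.

45.6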